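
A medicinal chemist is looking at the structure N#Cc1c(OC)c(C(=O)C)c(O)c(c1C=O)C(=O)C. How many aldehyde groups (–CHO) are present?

The aldehyde motif appears at heavy-atom position 15 in the SMILES.
Other groups present: 1 ether, 1 hydroxyl, 2 ketone, 1 nitrile.
Aldehyde count: 1.

1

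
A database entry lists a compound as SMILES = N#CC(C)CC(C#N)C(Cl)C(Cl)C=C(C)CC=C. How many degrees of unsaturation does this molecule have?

Molecular formula: C14H18Cl2N2.
DoU = (2C + 2 + N − H − X) / 2, where X is the halogen count and O/S are ignored.
    = (2·14 + 2 + 2 − 18 − 2) / 2 = 12 / 2 = 6.

6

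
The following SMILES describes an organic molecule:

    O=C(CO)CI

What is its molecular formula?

Walk through each heavy atom and fill implicit hydrogens from standard valence (C 4, N 3, O 2, S 2, halogen 1):
  atom 1: O, bond orders sum to 2 (valence 2) → 0 H
  atom 2: C, bond orders sum to 4 (valence 4) → 0 H
  atom 3: C, bond orders sum to 2 (valence 4) → 2 H
  atom 4: O, bond orders sum to 1 (valence 2) → 1 H
  atom 5: C, bond orders sum to 2 (valence 4) → 2 H
  atom 6: I (halogen, monovalent) → 0 H
Totals → C:3, H:5, I:1, O:2.

C3H5IO2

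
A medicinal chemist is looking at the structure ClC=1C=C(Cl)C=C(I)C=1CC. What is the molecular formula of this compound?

C8H7Cl2I

Walk through each heavy atom and fill implicit hydrogens from standard valence (C 4, N 3, O 2, S 2, halogen 1):
  atom 1: Cl (halogen, monovalent) → 0 H
  atom 2: C, bond orders sum to 4 (valence 4) → 0 H
  atom 3: C, bond orders sum to 3 (valence 4) → 1 H
  atom 4: C, bond orders sum to 4 (valence 4) → 0 H
  atom 5: Cl (halogen, monovalent) → 0 H
  atom 6: C, bond orders sum to 3 (valence 4) → 1 H
  atom 7: C, bond orders sum to 4 (valence 4) → 0 H
  atom 8: I (halogen, monovalent) → 0 H
  atom 9: C, bond orders sum to 4 (valence 4) → 0 H
  atom 10: C, bond orders sum to 2 (valence 4) → 2 H
  atom 11: C, bond orders sum to 1 (valence 4) → 3 H
Totals → C:8, H:7, Cl:2, I:1.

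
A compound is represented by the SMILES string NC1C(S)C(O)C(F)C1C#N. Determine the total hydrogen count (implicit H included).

Walk through each heavy atom and fill implicit hydrogens from standard valence (C 4, N 3, O 2, S 2, halogen 1):
  atom 1: N, bond orders sum to 1 (valence 3) → 2 H
  atom 2: C, bond orders sum to 3 (valence 4) → 1 H
  atom 3: C, bond orders sum to 3 (valence 4) → 1 H
  atom 4: S, bond orders sum to 1 (valence 2) → 1 H
  atom 5: C, bond orders sum to 3 (valence 4) → 1 H
  atom 6: O, bond orders sum to 1 (valence 2) → 1 H
  atom 7: C, bond orders sum to 3 (valence 4) → 1 H
  atom 8: F (halogen, monovalent) → 0 H
  atom 9: C, bond orders sum to 3 (valence 4) → 1 H
  atom 10: C, bond orders sum to 4 (valence 4) → 0 H
  atom 11: N, bond orders sum to 3 (valence 3) → 0 H
Total hydrogens: 9.

9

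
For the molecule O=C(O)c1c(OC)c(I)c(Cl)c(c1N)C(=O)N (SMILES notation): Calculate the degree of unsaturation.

6

Molecular formula: C9H8ClIN2O4.
DoU = (2C + 2 + N − H − X) / 2, where X is the halogen count and O/S are ignored.
    = (2·9 + 2 + 2 − 8 − 2) / 2 = 12 / 2 = 6.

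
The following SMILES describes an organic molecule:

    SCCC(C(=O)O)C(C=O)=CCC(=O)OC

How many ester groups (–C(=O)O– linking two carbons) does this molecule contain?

The ester motif appears at heavy-atom position 13 in the SMILES.
Other groups present: 1 aldehyde, 1 alkene, 1 carboxylic acid, 1 thiol.
Ester count: 1.

1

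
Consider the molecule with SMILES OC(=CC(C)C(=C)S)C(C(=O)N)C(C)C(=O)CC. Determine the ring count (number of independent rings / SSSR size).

In SMILES, each pair of matching ring-closure digits denotes one ring-closing bond; the number of such bonds equals the number of independent rings.
Ring-closure bonds here: 0.

0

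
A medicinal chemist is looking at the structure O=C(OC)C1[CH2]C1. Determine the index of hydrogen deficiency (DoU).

2

Degree of unsaturation = (number of rings) + (number of π bonds).
Ring closures in the SMILES: 1.
π bonds: 1 double bond (each 1 DoU) → 1 DoU from unsaturation.
Total DoU = 1 + 1 = 2.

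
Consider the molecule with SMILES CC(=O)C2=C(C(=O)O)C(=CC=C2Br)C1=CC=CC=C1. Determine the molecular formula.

Walk through each heavy atom and fill implicit hydrogens from standard valence (C 4, N 3, O 2, S 2, halogen 1):
  atom 1: C, bond orders sum to 1 (valence 4) → 3 H
  atom 2: C, bond orders sum to 4 (valence 4) → 0 H
  atom 3: O, bond orders sum to 2 (valence 2) → 0 H
  atom 4: C, bond orders sum to 4 (valence 4) → 0 H
  atom 5: C, bond orders sum to 4 (valence 4) → 0 H
  atom 6: C, bond orders sum to 4 (valence 4) → 0 H
  atom 7: O, bond orders sum to 2 (valence 2) → 0 H
  atom 8: O, bond orders sum to 1 (valence 2) → 1 H
  atom 9: C, bond orders sum to 4 (valence 4) → 0 H
  atom 10: C, bond orders sum to 3 (valence 4) → 1 H
  atom 11: C, bond orders sum to 3 (valence 4) → 1 H
  atom 12: C, bond orders sum to 4 (valence 4) → 0 H
  atom 13: Br (halogen, monovalent) → 0 H
  atom 14: C, bond orders sum to 4 (valence 4) → 0 H
  atom 15: C, bond orders sum to 3 (valence 4) → 1 H
  atom 16: C, bond orders sum to 3 (valence 4) → 1 H
  atom 17: C, bond orders sum to 3 (valence 4) → 1 H
  atom 18: C, bond orders sum to 3 (valence 4) → 1 H
  atom 19: C, bond orders sum to 3 (valence 4) → 1 H
Totals → C:15, H:11, Br:1, O:3.

C15H11BrO3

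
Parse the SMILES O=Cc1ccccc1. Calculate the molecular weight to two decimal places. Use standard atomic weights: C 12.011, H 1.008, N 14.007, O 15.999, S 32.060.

106.12 g/mol

First, the molecular formula is C7H6O (counting implicit H from valence).
  C: 7 × 12.011 = 84.077
  H: 6 × 1.008 = 6.048
  O: 1 × 15.999 = 15.999
Sum: 7×12.011 + 6×1.008 + 1×15.999 = 106.124 → 106.12 g/mol.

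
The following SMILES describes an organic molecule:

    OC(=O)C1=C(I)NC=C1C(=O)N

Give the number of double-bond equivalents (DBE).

5

Molecular formula: C6H5IN2O3.
DoU = (2C + 2 + N − H − X) / 2, where X is the halogen count and O/S are ignored.
    = (2·6 + 2 + 2 − 5 − 1) / 2 = 10 / 2 = 5.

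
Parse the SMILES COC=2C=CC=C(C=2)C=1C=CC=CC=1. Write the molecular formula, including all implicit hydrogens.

Walk through each heavy atom and fill implicit hydrogens from standard valence (C 4, N 3, O 2, S 2, halogen 1):
  atom 1: C, bond orders sum to 1 (valence 4) → 3 H
  atom 2: O, bond orders sum to 2 (valence 2) → 0 H
  atom 3: C, bond orders sum to 4 (valence 4) → 0 H
  atom 4: C, bond orders sum to 3 (valence 4) → 1 H
  atom 5: C, bond orders sum to 3 (valence 4) → 1 H
  atom 6: C, bond orders sum to 3 (valence 4) → 1 H
  atom 7: C, bond orders sum to 4 (valence 4) → 0 H
  atom 8: C, bond orders sum to 3 (valence 4) → 1 H
  atom 9: C, bond orders sum to 4 (valence 4) → 0 H
  atom 10: C, bond orders sum to 3 (valence 4) → 1 H
  atom 11: C, bond orders sum to 3 (valence 4) → 1 H
  atom 12: C, bond orders sum to 3 (valence 4) → 1 H
  atom 13: C, bond orders sum to 3 (valence 4) → 1 H
  atom 14: C, bond orders sum to 3 (valence 4) → 1 H
Totals → C:13, H:12, O:1.
In Hill order: C13H12O.

C13H12O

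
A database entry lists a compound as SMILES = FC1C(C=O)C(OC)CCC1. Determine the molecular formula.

Walk through each heavy atom and fill implicit hydrogens from standard valence (C 4, N 3, O 2, S 2, halogen 1):
  atom 1: F (halogen, monovalent) → 0 H
  atom 2: C, bond orders sum to 3 (valence 4) → 1 H
  atom 3: C, bond orders sum to 3 (valence 4) → 1 H
  atom 4: C, bond orders sum to 3 (valence 4) → 1 H
  atom 5: O, bond orders sum to 2 (valence 2) → 0 H
  atom 6: C, bond orders sum to 3 (valence 4) → 1 H
  atom 7: O, bond orders sum to 2 (valence 2) → 0 H
  atom 8: C, bond orders sum to 1 (valence 4) → 3 H
  atom 9: C, bond orders sum to 2 (valence 4) → 2 H
  atom 10: C, bond orders sum to 2 (valence 4) → 2 H
  atom 11: C, bond orders sum to 2 (valence 4) → 2 H
Totals → C:8, H:13, F:1, O:2.
In Hill order: C8H13FO2.

C8H13FO2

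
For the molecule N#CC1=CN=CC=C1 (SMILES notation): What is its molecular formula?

C6H4N2

Walk through each heavy atom and fill implicit hydrogens from standard valence (C 4, N 3, O 2, S 2, halogen 1):
  atom 1: N, bond orders sum to 3 (valence 3) → 0 H
  atom 2: C, bond orders sum to 4 (valence 4) → 0 H
  atom 3: C, bond orders sum to 4 (valence 4) → 0 H
  atom 4: C, bond orders sum to 3 (valence 4) → 1 H
  atom 5: N, bond orders sum to 3 (valence 3) → 0 H
  atom 6: C, bond orders sum to 3 (valence 4) → 1 H
  atom 7: C, bond orders sum to 3 (valence 4) → 1 H
  atom 8: C, bond orders sum to 3 (valence 4) → 1 H
Totals → C:6, H:4, N:2.
In Hill order: C6H4N2.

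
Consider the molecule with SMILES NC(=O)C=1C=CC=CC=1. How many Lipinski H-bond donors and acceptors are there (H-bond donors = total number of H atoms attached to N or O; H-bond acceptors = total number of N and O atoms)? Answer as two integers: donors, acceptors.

Donors: find every N or O and count the H atoms it carries.
  atom 1 (N): bond orders sum to 1 → 2 H
  atom 3 (O): bond orders sum to 2 → 0 H
Lipinski HBD = 2.
Acceptors: N atoms = 1, O atoms = 1 → HBA = 2.

2, 2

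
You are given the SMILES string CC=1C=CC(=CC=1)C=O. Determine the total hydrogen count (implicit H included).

8

Walk through each heavy atom and fill implicit hydrogens from standard valence (C 4, N 3, O 2, S 2, halogen 1):
  atom 1: C, bond orders sum to 1 (valence 4) → 3 H
  atom 2: C, bond orders sum to 4 (valence 4) → 0 H
  atom 3: C, bond orders sum to 3 (valence 4) → 1 H
  atom 4: C, bond orders sum to 3 (valence 4) → 1 H
  atom 5: C, bond orders sum to 4 (valence 4) → 0 H
  atom 6: C, bond orders sum to 3 (valence 4) → 1 H
  atom 7: C, bond orders sum to 3 (valence 4) → 1 H
  atom 8: C, bond orders sum to 3 (valence 4) → 1 H
  atom 9: O, bond orders sum to 2 (valence 2) → 0 H
Total hydrogens: 8.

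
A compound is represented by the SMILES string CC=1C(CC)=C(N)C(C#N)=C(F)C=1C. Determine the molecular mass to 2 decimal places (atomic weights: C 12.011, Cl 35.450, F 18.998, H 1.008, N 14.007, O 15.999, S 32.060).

First, the molecular formula is C11H13FN2 (counting implicit H from valence).
  C: 11 × 12.011 = 132.121
  F: 1 × 18.998 = 18.998
  H: 13 × 1.008 = 13.104
  N: 2 × 14.007 = 28.014
Sum: 11×12.011 + 1×18.998 + 13×1.008 + 2×14.007 = 192.237 → 192.24 g/mol.

192.24 g/mol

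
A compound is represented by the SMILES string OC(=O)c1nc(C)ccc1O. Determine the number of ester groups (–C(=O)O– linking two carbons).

0

Scan the SMILES for the ester motif — none present.
Groups that are present: 1 carboxylic acid, 1 hydroxyl.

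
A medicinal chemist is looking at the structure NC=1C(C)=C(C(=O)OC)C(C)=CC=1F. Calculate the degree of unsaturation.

5

Molecular formula: C10H12FNO2.
DoU = (2C + 2 + N − H − X) / 2, where X is the halogen count and O/S are ignored.
    = (2·10 + 2 + 1 − 12 − 1) / 2 = 10 / 2 = 5.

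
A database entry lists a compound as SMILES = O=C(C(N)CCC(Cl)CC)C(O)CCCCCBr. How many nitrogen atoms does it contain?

Scan the SMILES for N atoms (remember two-letter symbols like Cl and Br are single atoms).
Nitrogen count: 1.

1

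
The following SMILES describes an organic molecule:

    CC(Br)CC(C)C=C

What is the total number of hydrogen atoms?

Walk through each heavy atom and fill implicit hydrogens from standard valence (C 4, N 3, O 2, S 2, halogen 1):
  atom 1: C, bond orders sum to 1 (valence 4) → 3 H
  atom 2: C, bond orders sum to 3 (valence 4) → 1 H
  atom 3: Br (halogen, monovalent) → 0 H
  atom 4: C, bond orders sum to 2 (valence 4) → 2 H
  atom 5: C, bond orders sum to 3 (valence 4) → 1 H
  atom 6: C, bond orders sum to 1 (valence 4) → 3 H
  atom 7: C, bond orders sum to 3 (valence 4) → 1 H
  atom 8: C, bond orders sum to 2 (valence 4) → 2 H
Total hydrogens: 13.

13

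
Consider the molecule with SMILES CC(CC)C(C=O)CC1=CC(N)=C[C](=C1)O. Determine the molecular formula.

C13H19NO2

Walk through each heavy atom and fill implicit hydrogens from standard valence (C 4, N 3, O 2, S 2, halogen 1):
  atom 1: C, bond orders sum to 1 (valence 4) → 3 H
  atom 2: C, bond orders sum to 3 (valence 4) → 1 H
  atom 3: C, bond orders sum to 2 (valence 4) → 2 H
  atom 4: C, bond orders sum to 1 (valence 4) → 3 H
  atom 5: C, bond orders sum to 3 (valence 4) → 1 H
  atom 6: C, bond orders sum to 3 (valence 4) → 1 H
  atom 7: O, bond orders sum to 2 (valence 2) → 0 H
  atom 8: C, bond orders sum to 2 (valence 4) → 2 H
  atom 9: C, bond orders sum to 4 (valence 4) → 0 H
  atom 10: C, bond orders sum to 3 (valence 4) → 1 H
  atom 11: C, bond orders sum to 4 (valence 4) → 0 H
  atom 12: N, bond orders sum to 1 (valence 3) → 2 H
  atom 13: C, bond orders sum to 3 (valence 4) → 1 H
  atom 14: C with explicit H count 0
  atom 15: C, bond orders sum to 3 (valence 4) → 1 H
  atom 16: O, bond orders sum to 1 (valence 2) → 1 H
Totals → C:13, H:19, N:1, O:2.
In Hill order: C13H19NO2.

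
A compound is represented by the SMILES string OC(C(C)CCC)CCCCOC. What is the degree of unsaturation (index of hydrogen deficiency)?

0

Molecular formula: C11H24O2.
DoU = (2C + 2 + N − H − X) / 2, where X is the halogen count and O/S are ignored.
    = (2·11 + 2 + 0 − 24 − 0) / 2 = 0 / 2 = 0.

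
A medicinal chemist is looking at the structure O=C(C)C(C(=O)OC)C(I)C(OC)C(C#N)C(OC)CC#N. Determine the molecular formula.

C14H19IN2O5

Walk through each heavy atom and fill implicit hydrogens from standard valence (C 4, N 3, O 2, S 2, halogen 1):
  atom 1: O, bond orders sum to 2 (valence 2) → 0 H
  atom 2: C, bond orders sum to 4 (valence 4) → 0 H
  atom 3: C, bond orders sum to 1 (valence 4) → 3 H
  atom 4: C, bond orders sum to 3 (valence 4) → 1 H
  atom 5: C, bond orders sum to 4 (valence 4) → 0 H
  atom 6: O, bond orders sum to 2 (valence 2) → 0 H
  atom 7: O, bond orders sum to 2 (valence 2) → 0 H
  atom 8: C, bond orders sum to 1 (valence 4) → 3 H
  atom 9: C, bond orders sum to 3 (valence 4) → 1 H
  atom 10: I (halogen, monovalent) → 0 H
  atom 11: C, bond orders sum to 3 (valence 4) → 1 H
  atom 12: O, bond orders sum to 2 (valence 2) → 0 H
  atom 13: C, bond orders sum to 1 (valence 4) → 3 H
  atom 14: C, bond orders sum to 3 (valence 4) → 1 H
  atom 15: C, bond orders sum to 4 (valence 4) → 0 H
  atom 16: N, bond orders sum to 3 (valence 3) → 0 H
  atom 17: C, bond orders sum to 3 (valence 4) → 1 H
  atom 18: O, bond orders sum to 2 (valence 2) → 0 H
  atom 19: C, bond orders sum to 1 (valence 4) → 3 H
  atom 20: C, bond orders sum to 2 (valence 4) → 2 H
  atom 21: C, bond orders sum to 4 (valence 4) → 0 H
  atom 22: N, bond orders sum to 3 (valence 3) → 0 H
Totals → C:14, H:19, I:1, N:2, O:5.
In Hill order: C14H19IN2O5.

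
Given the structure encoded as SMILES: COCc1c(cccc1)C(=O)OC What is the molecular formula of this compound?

C10H12O3

Walk through each heavy atom and fill implicit hydrogens from standard valence (C 4, N 3, O 2, S 2, halogen 1); for lowercase aromatic atoms, an aromatic c carries 1 H when it has two neighbours and 0 H with three, and aromatic n carries 0 H:
  atom 1: C, bond orders sum to 1 (valence 4) → 3 H
  atom 2: O, bond orders sum to 2 (valence 2) → 0 H
  atom 3: C, bond orders sum to 2 (valence 4) → 2 H
  atom 4: aromatic c, 3 neighbours → 0 H
  atom 5: aromatic c, 3 neighbours → 0 H
  atom 6: aromatic c, 2 neighbours → 1 H
  atom 7: aromatic c, 2 neighbours → 1 H
  atom 8: aromatic c, 2 neighbours → 1 H
  atom 9: aromatic c, 2 neighbours → 1 H
  atom 10: C, bond orders sum to 4 (valence 4) → 0 H
  atom 11: O, bond orders sum to 2 (valence 2) → 0 H
  atom 12: O, bond orders sum to 2 (valence 2) → 0 H
  atom 13: C, bond orders sum to 1 (valence 4) → 3 H
Totals → C:10, H:12, O:3.
In Hill order: C10H12O3.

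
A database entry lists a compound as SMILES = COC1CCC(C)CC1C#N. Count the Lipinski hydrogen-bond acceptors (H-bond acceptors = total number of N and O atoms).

N atoms: 1; O atoms: 1.
Lipinski HBA = 1 + 1 = 2.

2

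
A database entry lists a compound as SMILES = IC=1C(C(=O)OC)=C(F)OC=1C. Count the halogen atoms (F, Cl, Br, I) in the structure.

2

Halogen atoms appear at heavy-atom positions 1, 9 (1×F, 1×I).
Other groups present: 1 ester.
Halogen count: 2.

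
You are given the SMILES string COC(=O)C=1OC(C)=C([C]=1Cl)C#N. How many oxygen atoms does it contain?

3

Scan the SMILES for O atoms (remember two-letter symbols like Cl and Br are single atoms).
Oxygen count: 3.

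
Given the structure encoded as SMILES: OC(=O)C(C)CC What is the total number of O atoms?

Scan the SMILES for O atoms (remember two-letter symbols like Cl and Br are single atoms).
Oxygen count: 2.

2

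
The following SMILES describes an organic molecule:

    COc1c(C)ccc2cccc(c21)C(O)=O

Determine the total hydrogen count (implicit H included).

12

Walk through each heavy atom and fill implicit hydrogens from standard valence (C 4, N 3, O 2, S 2, halogen 1); for lowercase aromatic atoms, an aromatic c carries 1 H when it has two neighbours and 0 H with three, and aromatic n carries 0 H:
  atom 1: C, bond orders sum to 1 (valence 4) → 3 H
  atom 2: O, bond orders sum to 2 (valence 2) → 0 H
  atom 3: aromatic c, 3 neighbours → 0 H
  atom 4: aromatic c, 3 neighbours → 0 H
  atom 5: C, bond orders sum to 1 (valence 4) → 3 H
  atom 6: aromatic c, 2 neighbours → 1 H
  atom 7: aromatic c, 2 neighbours → 1 H
  atom 8: aromatic c, 3 neighbours → 0 H
  atom 9: aromatic c, 2 neighbours → 1 H
  atom 10: aromatic c, 2 neighbours → 1 H
  atom 11: aromatic c, 2 neighbours → 1 H
  atom 12: aromatic c, 3 neighbours → 0 H
  atom 13: aromatic c, 3 neighbours → 0 H
  atom 14: C, bond orders sum to 4 (valence 4) → 0 H
  atom 15: O, bond orders sum to 1 (valence 2) → 1 H
  atom 16: O, bond orders sum to 2 (valence 2) → 0 H
Total hydrogens: 12.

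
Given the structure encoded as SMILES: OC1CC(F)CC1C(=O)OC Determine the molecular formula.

Walk through each heavy atom and fill implicit hydrogens from standard valence (C 4, N 3, O 2, S 2, halogen 1):
  atom 1: O, bond orders sum to 1 (valence 2) → 1 H
  atom 2: C, bond orders sum to 3 (valence 4) → 1 H
  atom 3: C, bond orders sum to 2 (valence 4) → 2 H
  atom 4: C, bond orders sum to 3 (valence 4) → 1 H
  atom 5: F (halogen, monovalent) → 0 H
  atom 6: C, bond orders sum to 2 (valence 4) → 2 H
  atom 7: C, bond orders sum to 3 (valence 4) → 1 H
  atom 8: C, bond orders sum to 4 (valence 4) → 0 H
  atom 9: O, bond orders sum to 2 (valence 2) → 0 H
  atom 10: O, bond orders sum to 2 (valence 2) → 0 H
  atom 11: C, bond orders sum to 1 (valence 4) → 3 H
Totals → C:7, H:11, F:1, O:3.
In Hill order: C7H11FO3.

C7H11FO3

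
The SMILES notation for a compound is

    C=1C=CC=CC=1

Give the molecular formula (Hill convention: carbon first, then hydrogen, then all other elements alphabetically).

Walk through each heavy atom and fill implicit hydrogens from standard valence (C 4, N 3, O 2, S 2, halogen 1):
  atom 1: C, bond orders sum to 3 (valence 4) → 1 H
  atom 2: C, bond orders sum to 3 (valence 4) → 1 H
  atom 3: C, bond orders sum to 3 (valence 4) → 1 H
  atom 4: C, bond orders sum to 3 (valence 4) → 1 H
  atom 5: C, bond orders sum to 3 (valence 4) → 1 H
  atom 6: C, bond orders sum to 3 (valence 4) → 1 H
Totals → C:6, H:6.

C6H6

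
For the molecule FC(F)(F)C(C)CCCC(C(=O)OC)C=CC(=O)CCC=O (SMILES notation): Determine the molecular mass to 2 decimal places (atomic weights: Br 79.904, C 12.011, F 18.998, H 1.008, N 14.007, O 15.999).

First, the molecular formula is C15H21F3O4 (counting implicit H from valence).
  C: 15 × 12.011 = 180.165
  F: 3 × 18.998 = 56.994
  H: 21 × 1.008 = 21.168
  O: 4 × 15.999 = 63.996
Sum: 15×12.011 + 3×18.998 + 21×1.008 + 4×15.999 = 322.323 → 322.32 g/mol.

322.32 g/mol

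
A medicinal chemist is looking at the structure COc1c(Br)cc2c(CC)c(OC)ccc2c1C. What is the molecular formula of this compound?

C15H17BrO2

Walk through each heavy atom and fill implicit hydrogens from standard valence (C 4, N 3, O 2, S 2, halogen 1); for lowercase aromatic atoms, an aromatic c carries 1 H when it has two neighbours and 0 H with three, and aromatic n carries 0 H:
  atom 1: C, bond orders sum to 1 (valence 4) → 3 H
  atom 2: O, bond orders sum to 2 (valence 2) → 0 H
  atom 3: aromatic c, 3 neighbours → 0 H
  atom 4: aromatic c, 3 neighbours → 0 H
  atom 5: Br (halogen, monovalent) → 0 H
  atom 6: aromatic c, 2 neighbours → 1 H
  atom 7: aromatic c, 3 neighbours → 0 H
  atom 8: aromatic c, 3 neighbours → 0 H
  atom 9: C, bond orders sum to 2 (valence 4) → 2 H
  atom 10: C, bond orders sum to 1 (valence 4) → 3 H
  atom 11: aromatic c, 3 neighbours → 0 H
  atom 12: O, bond orders sum to 2 (valence 2) → 0 H
  atom 13: C, bond orders sum to 1 (valence 4) → 3 H
  atom 14: aromatic c, 2 neighbours → 1 H
  atom 15: aromatic c, 2 neighbours → 1 H
  atom 16: aromatic c, 3 neighbours → 0 H
  atom 17: aromatic c, 3 neighbours → 0 H
  atom 18: C, bond orders sum to 1 (valence 4) → 3 H
Totals → C:15, H:17, Br:1, O:2.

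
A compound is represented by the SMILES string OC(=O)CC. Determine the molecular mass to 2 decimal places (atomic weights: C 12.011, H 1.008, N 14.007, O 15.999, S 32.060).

74.08 g/mol

First, the molecular formula is C3H6O2 (counting implicit H from valence).
  C: 3 × 12.011 = 36.033
  H: 6 × 1.008 = 6.048
  O: 2 × 15.999 = 31.998
Sum: 3×12.011 + 6×1.008 + 2×15.999 = 74.079 → 74.08 g/mol.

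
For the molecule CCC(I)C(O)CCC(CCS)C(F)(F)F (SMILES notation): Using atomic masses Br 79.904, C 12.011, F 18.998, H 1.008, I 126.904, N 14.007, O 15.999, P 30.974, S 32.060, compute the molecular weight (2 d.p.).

370.21 g/mol

First, the molecular formula is C10H18F3IOS (counting implicit H from valence).
  C: 10 × 12.011 = 120.110
  F: 3 × 18.998 = 56.994
  H: 18 × 1.008 = 18.144
  I: 1 × 126.904 = 126.904
  O: 1 × 15.999 = 15.999
  S: 1 × 32.060 = 32.060
Sum: 10×12.011 + 3×18.998 + 18×1.008 + 1×126.904 + 1×15.999 + 1×32.060 = 370.211 → 370.21 g/mol.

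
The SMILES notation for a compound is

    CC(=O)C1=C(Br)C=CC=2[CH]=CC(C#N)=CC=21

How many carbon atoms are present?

13

Count every carbon token in the SMILES (each C, including those in ring-closure positions and inside branches).
Carbon count: 13.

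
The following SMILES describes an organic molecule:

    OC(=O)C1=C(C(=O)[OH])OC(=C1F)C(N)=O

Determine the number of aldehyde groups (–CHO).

0

Scan the SMILES for the aldehyde motif — none present.
Groups that are present: 1 amide, 2 carboxylic acid.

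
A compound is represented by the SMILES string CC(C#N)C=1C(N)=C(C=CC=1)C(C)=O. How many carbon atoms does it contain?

11

Count every carbon token in the SMILES (each C, including those in ring-closure positions and inside branches).
Carbon count: 11.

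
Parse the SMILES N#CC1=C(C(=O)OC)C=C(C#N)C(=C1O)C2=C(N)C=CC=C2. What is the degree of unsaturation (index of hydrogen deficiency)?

Degree of unsaturation = (number of rings) + (number of π bonds).
Ring closures in the SMILES: 2.
π bonds: 7 double bonds (each 1 DoU), 2 triple bonds (each 2 DoU) → 11 DoU from unsaturation.
Total DoU = 2 + 11 = 13.

13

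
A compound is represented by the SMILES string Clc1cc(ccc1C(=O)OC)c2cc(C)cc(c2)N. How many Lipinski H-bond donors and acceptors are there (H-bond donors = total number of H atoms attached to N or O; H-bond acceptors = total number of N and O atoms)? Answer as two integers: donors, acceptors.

Donors: find every N or O and count the H atoms it carries.
  atom 9 (O): bond orders sum to 2 → 0 H
  atom 10 (O): bond orders sum to 2 → 0 H
  atom 19 (N): bond orders sum to 1 → 2 H
Lipinski HBD = 2.
Acceptors: N atoms = 1, O atoms = 2 → HBA = 3.

2, 3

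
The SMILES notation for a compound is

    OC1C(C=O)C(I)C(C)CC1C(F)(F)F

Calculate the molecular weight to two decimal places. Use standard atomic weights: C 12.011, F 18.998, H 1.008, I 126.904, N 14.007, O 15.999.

336.09 g/mol

First, the molecular formula is C9H12F3IO2 (counting implicit H from valence).
  C: 9 × 12.011 = 108.099
  F: 3 × 18.998 = 56.994
  H: 12 × 1.008 = 12.096
  I: 1 × 126.904 = 126.904
  O: 2 × 15.999 = 31.998
Sum: 9×12.011 + 3×18.998 + 12×1.008 + 1×126.904 + 2×15.999 = 336.091 → 336.09 g/mol.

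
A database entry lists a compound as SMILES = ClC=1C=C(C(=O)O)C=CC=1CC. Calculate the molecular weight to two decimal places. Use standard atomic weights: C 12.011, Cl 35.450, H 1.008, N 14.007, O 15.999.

184.62 g/mol

First, the molecular formula is C9H9ClO2 (counting implicit H from valence).
  C: 9 × 12.011 = 108.099
  Cl: 1 × 35.450 = 35.450
  H: 9 × 1.008 = 9.072
  O: 2 × 15.999 = 31.998
Sum: 9×12.011 + 1×35.450 + 9×1.008 + 2×15.999 = 184.619 → 184.62 g/mol.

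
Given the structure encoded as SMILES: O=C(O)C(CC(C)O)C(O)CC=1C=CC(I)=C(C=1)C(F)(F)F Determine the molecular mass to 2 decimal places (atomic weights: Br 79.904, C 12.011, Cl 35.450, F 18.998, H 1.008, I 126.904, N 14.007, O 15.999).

432.18 g/mol

First, the molecular formula is C14H16F3IO4 (counting implicit H from valence).
  C: 14 × 12.011 = 168.154
  F: 3 × 18.998 = 56.994
  H: 16 × 1.008 = 16.128
  I: 1 × 126.904 = 126.904
  O: 4 × 15.999 = 63.996
Sum: 14×12.011 + 3×18.998 + 16×1.008 + 1×126.904 + 4×15.999 = 432.176 → 432.18 g/mol.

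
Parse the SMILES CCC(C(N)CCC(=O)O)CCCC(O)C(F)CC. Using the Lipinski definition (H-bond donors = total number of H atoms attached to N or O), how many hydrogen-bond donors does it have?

4

Donors: find every N or O and count the H atoms it carries.
  atom 5 (N): bond orders sum to 1 → 2 H
  atom 9 (O): bond orders sum to 2 → 0 H
  atom 10 (O): bond orders sum to 1 → 1 H
  atom 15 (O): bond orders sum to 1 → 1 H
Lipinski HBD = 4.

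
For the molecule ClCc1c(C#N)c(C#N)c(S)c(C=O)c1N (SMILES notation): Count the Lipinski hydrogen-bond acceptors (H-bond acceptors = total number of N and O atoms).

4

N atoms: 3; O atoms: 1.
Lipinski HBA = 3 + 1 = 4.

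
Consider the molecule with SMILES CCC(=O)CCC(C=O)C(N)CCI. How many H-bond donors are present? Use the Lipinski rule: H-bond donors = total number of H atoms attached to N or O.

2

Donors: find every N or O and count the H atoms it carries.
  atom 4 (O): bond orders sum to 2 → 0 H
  atom 9 (O): bond orders sum to 2 → 0 H
  atom 11 (N): bond orders sum to 1 → 2 H
Lipinski HBD = 2.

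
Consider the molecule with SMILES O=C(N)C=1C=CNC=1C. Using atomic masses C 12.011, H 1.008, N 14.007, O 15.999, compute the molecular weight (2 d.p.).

124.14 g/mol

First, the molecular formula is C6H8N2O (counting implicit H from valence).
  C: 6 × 12.011 = 72.066
  H: 8 × 1.008 = 8.064
  N: 2 × 14.007 = 28.014
  O: 1 × 15.999 = 15.999
Sum: 6×12.011 + 8×1.008 + 2×14.007 + 1×15.999 = 124.143 → 124.14 g/mol.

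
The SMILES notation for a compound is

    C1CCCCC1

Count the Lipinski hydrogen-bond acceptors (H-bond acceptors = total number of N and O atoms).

0

N atoms: 0; O atoms: 0.
Lipinski HBA = 0 + 0 = 0.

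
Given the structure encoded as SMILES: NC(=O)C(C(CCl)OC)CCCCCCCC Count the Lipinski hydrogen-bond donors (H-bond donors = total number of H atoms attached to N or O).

Donors: find every N or O and count the H atoms it carries.
  atom 1 (N): bond orders sum to 1 → 2 H
  atom 3 (O): bond orders sum to 2 → 0 H
  atom 8 (O): bond orders sum to 2 → 0 H
Lipinski HBD = 2.

2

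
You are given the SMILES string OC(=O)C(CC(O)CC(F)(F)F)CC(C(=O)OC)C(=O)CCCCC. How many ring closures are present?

In SMILES, each pair of matching ring-closure digits denotes one ring-closing bond; the number of such bonds equals the number of independent rings.
Ring-closure bonds here: 0.

0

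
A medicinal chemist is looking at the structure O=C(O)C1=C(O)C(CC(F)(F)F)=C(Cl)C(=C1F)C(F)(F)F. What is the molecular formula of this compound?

Walk through each heavy atom and fill implicit hydrogens from standard valence (C 4, N 3, O 2, S 2, halogen 1):
  atom 1: O, bond orders sum to 2 (valence 2) → 0 H
  atom 2: C, bond orders sum to 4 (valence 4) → 0 H
  atom 3: O, bond orders sum to 1 (valence 2) → 1 H
  atom 4: C, bond orders sum to 4 (valence 4) → 0 H
  atom 5: C, bond orders sum to 4 (valence 4) → 0 H
  atom 6: O, bond orders sum to 1 (valence 2) → 1 H
  atom 7: C, bond orders sum to 4 (valence 4) → 0 H
  atom 8: C, bond orders sum to 2 (valence 4) → 2 H
  atom 9: C, bond orders sum to 4 (valence 4) → 0 H
  atom 10: F (halogen, monovalent) → 0 H
  atom 11: F (halogen, monovalent) → 0 H
  atom 12: F (halogen, monovalent) → 0 H
  atom 13: C, bond orders sum to 4 (valence 4) → 0 H
  atom 14: Cl (halogen, monovalent) → 0 H
  atom 15: C, bond orders sum to 4 (valence 4) → 0 H
  atom 16: C, bond orders sum to 4 (valence 4) → 0 H
  atom 17: F (halogen, monovalent) → 0 H
  atom 18: C, bond orders sum to 4 (valence 4) → 0 H
  atom 19: F (halogen, monovalent) → 0 H
  atom 20: F (halogen, monovalent) → 0 H
  atom 21: F (halogen, monovalent) → 0 H
Totals → C:10, H:4, Cl:1, F:7, O:3.
In Hill order: C10H4ClF7O3.

C10H4ClF7O3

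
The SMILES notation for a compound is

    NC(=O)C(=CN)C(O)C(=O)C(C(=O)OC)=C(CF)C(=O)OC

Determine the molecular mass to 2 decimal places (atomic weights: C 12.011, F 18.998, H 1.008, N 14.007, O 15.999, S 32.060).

318.26 g/mol

First, the molecular formula is C12H15FN2O7 (counting implicit H from valence).
  C: 12 × 12.011 = 144.132
  F: 1 × 18.998 = 18.998
  H: 15 × 1.008 = 15.120
  N: 2 × 14.007 = 28.014
  O: 7 × 15.999 = 111.993
Sum: 12×12.011 + 1×18.998 + 15×1.008 + 2×14.007 + 7×15.999 = 318.257 → 318.26 g/mol.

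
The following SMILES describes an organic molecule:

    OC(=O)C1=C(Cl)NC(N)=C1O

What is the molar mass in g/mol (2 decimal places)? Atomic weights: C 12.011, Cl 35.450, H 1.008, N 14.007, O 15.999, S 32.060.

176.56 g/mol

First, the molecular formula is C5H5ClN2O3 (counting implicit H from valence).
  C: 5 × 12.011 = 60.055
  Cl: 1 × 35.450 = 35.450
  H: 5 × 1.008 = 5.040
  N: 2 × 14.007 = 28.014
  O: 3 × 15.999 = 47.997
Sum: 5×12.011 + 1×35.450 + 5×1.008 + 2×14.007 + 3×15.999 = 176.556 → 176.56 g/mol.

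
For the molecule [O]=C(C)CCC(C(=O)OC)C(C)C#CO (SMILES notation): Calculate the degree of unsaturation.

Molecular formula: C11H16O4.
DoU = (2C + 2 + N − H − X) / 2, where X is the halogen count and O/S are ignored.
    = (2·11 + 2 + 0 − 16 − 0) / 2 = 8 / 2 = 4.

4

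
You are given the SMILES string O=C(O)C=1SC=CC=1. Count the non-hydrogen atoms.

8

Every atom symbol written in the SMILES (organic subset) is one heavy atom; implicit H are not written.
Heavy atoms by element → C:5, O:2, S:1.
Total: 8.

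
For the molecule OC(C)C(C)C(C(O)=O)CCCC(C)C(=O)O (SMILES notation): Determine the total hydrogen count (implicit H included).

22

Walk through each heavy atom and fill implicit hydrogens from standard valence (C 4, N 3, O 2, S 2, halogen 1):
  atom 1: O, bond orders sum to 1 (valence 2) → 1 H
  atom 2: C, bond orders sum to 3 (valence 4) → 1 H
  atom 3: C, bond orders sum to 1 (valence 4) → 3 H
  atom 4: C, bond orders sum to 3 (valence 4) → 1 H
  atom 5: C, bond orders sum to 1 (valence 4) → 3 H
  atom 6: C, bond orders sum to 3 (valence 4) → 1 H
  atom 7: C, bond orders sum to 4 (valence 4) → 0 H
  atom 8: O, bond orders sum to 1 (valence 2) → 1 H
  atom 9: O, bond orders sum to 2 (valence 2) → 0 H
  atom 10: C, bond orders sum to 2 (valence 4) → 2 H
  atom 11: C, bond orders sum to 2 (valence 4) → 2 H
  atom 12: C, bond orders sum to 2 (valence 4) → 2 H
  atom 13: C, bond orders sum to 3 (valence 4) → 1 H
  atom 14: C, bond orders sum to 1 (valence 4) → 3 H
  atom 15: C, bond orders sum to 4 (valence 4) → 0 H
  atom 16: O, bond orders sum to 2 (valence 2) → 0 H
  atom 17: O, bond orders sum to 1 (valence 2) → 1 H
Total hydrogens: 22.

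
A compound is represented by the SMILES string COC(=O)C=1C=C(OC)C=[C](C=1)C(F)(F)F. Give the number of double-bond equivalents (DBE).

Molecular formula: C10H9F3O3.
DoU = (2C + 2 + N − H − X) / 2, where X is the halogen count and O/S are ignored.
    = (2·10 + 2 + 0 − 9 − 3) / 2 = 10 / 2 = 5.

5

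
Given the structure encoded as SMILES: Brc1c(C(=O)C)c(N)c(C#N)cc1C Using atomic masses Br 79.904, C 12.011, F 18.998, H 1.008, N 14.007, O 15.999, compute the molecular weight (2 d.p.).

First, the molecular formula is C10H9BrN2O (counting implicit H from valence).
  Br: 1 × 79.904 = 79.904
  C: 10 × 12.011 = 120.110
  H: 9 × 1.008 = 9.072
  N: 2 × 14.007 = 28.014
  O: 1 × 15.999 = 15.999
Sum: 1×79.904 + 10×12.011 + 9×1.008 + 2×14.007 + 1×15.999 = 253.099 → 253.10 g/mol.

253.10 g/mol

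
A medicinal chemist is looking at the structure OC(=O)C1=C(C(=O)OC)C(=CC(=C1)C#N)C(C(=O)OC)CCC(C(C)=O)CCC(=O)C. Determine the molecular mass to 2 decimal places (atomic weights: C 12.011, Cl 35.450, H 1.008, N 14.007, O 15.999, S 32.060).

First, the molecular formula is C22H25NO8 (counting implicit H from valence).
  C: 22 × 12.011 = 264.242
  H: 25 × 1.008 = 25.200
  N: 1 × 14.007 = 14.007
  O: 8 × 15.999 = 127.992
Sum: 22×12.011 + 25×1.008 + 1×14.007 + 8×15.999 = 431.441 → 431.44 g/mol.

431.44 g/mol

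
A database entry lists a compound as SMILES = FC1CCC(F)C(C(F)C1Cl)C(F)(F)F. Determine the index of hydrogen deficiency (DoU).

Molecular formula: C8H9ClF6.
DoU = (2C + 2 + N − H − X) / 2, where X is the halogen count and O/S are ignored.
    = (2·8 + 2 + 0 − 9 − 7) / 2 = 2 / 2 = 1.

1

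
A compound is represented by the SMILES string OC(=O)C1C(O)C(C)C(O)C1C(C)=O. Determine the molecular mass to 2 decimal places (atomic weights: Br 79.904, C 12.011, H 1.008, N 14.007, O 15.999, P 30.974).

202.21 g/mol

First, the molecular formula is C9H14O5 (counting implicit H from valence).
  C: 9 × 12.011 = 108.099
  H: 14 × 1.008 = 14.112
  O: 5 × 15.999 = 79.995
Sum: 9×12.011 + 14×1.008 + 5×15.999 = 202.206 → 202.21 g/mol.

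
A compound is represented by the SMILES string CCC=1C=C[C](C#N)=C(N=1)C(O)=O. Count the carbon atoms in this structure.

9

Count every carbon token in the SMILES (each C, including those in ring-closure positions and inside branches).
Carbon count: 9.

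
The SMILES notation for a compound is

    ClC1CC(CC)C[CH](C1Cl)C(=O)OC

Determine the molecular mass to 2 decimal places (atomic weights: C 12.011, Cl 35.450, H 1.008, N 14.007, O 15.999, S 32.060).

First, the molecular formula is C10H16Cl2O2 (counting implicit H from valence).
  C: 10 × 12.011 = 120.110
  Cl: 2 × 35.450 = 70.900
  H: 16 × 1.008 = 16.128
  O: 2 × 15.999 = 31.998
Sum: 10×12.011 + 2×35.450 + 16×1.008 + 2×15.999 = 239.136 → 239.14 g/mol.

239.14 g/mol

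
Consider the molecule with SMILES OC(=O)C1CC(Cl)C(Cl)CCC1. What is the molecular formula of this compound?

Walk through each heavy atom and fill implicit hydrogens from standard valence (C 4, N 3, O 2, S 2, halogen 1):
  atom 1: O, bond orders sum to 1 (valence 2) → 1 H
  atom 2: C, bond orders sum to 4 (valence 4) → 0 H
  atom 3: O, bond orders sum to 2 (valence 2) → 0 H
  atom 4: C, bond orders sum to 3 (valence 4) → 1 H
  atom 5: C, bond orders sum to 2 (valence 4) → 2 H
  atom 6: C, bond orders sum to 3 (valence 4) → 1 H
  atom 7: Cl (halogen, monovalent) → 0 H
  atom 8: C, bond orders sum to 3 (valence 4) → 1 H
  atom 9: Cl (halogen, monovalent) → 0 H
  atom 10: C, bond orders sum to 2 (valence 4) → 2 H
  atom 11: C, bond orders sum to 2 (valence 4) → 2 H
  atom 12: C, bond orders sum to 2 (valence 4) → 2 H
Totals → C:8, H:12, Cl:2, O:2.
In Hill order: C8H12Cl2O2.

C8H12Cl2O2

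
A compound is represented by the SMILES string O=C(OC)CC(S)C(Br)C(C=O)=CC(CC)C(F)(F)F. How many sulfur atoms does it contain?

1

Scan the SMILES for S atoms (remember two-letter symbols like Cl and Br are single atoms).
Sulfur count: 1.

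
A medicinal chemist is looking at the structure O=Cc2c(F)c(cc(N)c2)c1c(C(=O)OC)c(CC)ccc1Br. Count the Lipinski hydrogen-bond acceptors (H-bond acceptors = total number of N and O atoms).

N atoms: 1; O atoms: 3.
Lipinski HBA = 1 + 3 = 4.

4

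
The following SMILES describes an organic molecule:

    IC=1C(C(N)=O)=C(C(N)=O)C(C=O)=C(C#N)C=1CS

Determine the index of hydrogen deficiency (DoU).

9

Degree of unsaturation = (number of rings) + (number of π bonds).
Ring closures in the SMILES: 1.
π bonds: 6 double bonds (each 1 DoU), 1 triple bond (each 2 DoU) → 8 DoU from unsaturation.
Total DoU = 1 + 8 = 9.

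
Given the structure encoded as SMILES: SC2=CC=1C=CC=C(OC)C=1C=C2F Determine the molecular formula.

C11H9FOS

Walk through each heavy atom and fill implicit hydrogens from standard valence (C 4, N 3, O 2, S 2, halogen 1):
  atom 1: S, bond orders sum to 1 (valence 2) → 1 H
  atom 2: C, bond orders sum to 4 (valence 4) → 0 H
  atom 3: C, bond orders sum to 3 (valence 4) → 1 H
  atom 4: C, bond orders sum to 4 (valence 4) → 0 H
  atom 5: C, bond orders sum to 3 (valence 4) → 1 H
  atom 6: C, bond orders sum to 3 (valence 4) → 1 H
  atom 7: C, bond orders sum to 3 (valence 4) → 1 H
  atom 8: C, bond orders sum to 4 (valence 4) → 0 H
  atom 9: O, bond orders sum to 2 (valence 2) → 0 H
  atom 10: C, bond orders sum to 1 (valence 4) → 3 H
  atom 11: C, bond orders sum to 4 (valence 4) → 0 H
  atom 12: C, bond orders sum to 3 (valence 4) → 1 H
  atom 13: C, bond orders sum to 4 (valence 4) → 0 H
  atom 14: F (halogen, monovalent) → 0 H
Totals → C:11, H:9, F:1, O:1, S:1.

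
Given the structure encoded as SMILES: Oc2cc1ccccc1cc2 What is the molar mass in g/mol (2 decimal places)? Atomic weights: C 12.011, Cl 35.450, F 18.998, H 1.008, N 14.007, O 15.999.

First, the molecular formula is C10H8O (counting implicit H from valence).
  C: 10 × 12.011 = 120.110
  H: 8 × 1.008 = 8.064
  O: 1 × 15.999 = 15.999
Sum: 10×12.011 + 8×1.008 + 1×15.999 = 144.173 → 144.17 g/mol.

144.17 g/mol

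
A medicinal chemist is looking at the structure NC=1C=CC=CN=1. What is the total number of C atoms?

5

Count every carbon token in the SMILES (each C, including those in ring-closure positions and inside branches).
Carbon count: 5.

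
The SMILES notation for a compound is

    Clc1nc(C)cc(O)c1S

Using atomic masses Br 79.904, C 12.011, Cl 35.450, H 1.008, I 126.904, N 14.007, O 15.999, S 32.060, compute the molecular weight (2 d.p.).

First, the molecular formula is C6H6ClNOS (counting implicit H from valence).
  C: 6 × 12.011 = 72.066
  Cl: 1 × 35.450 = 35.450
  H: 6 × 1.008 = 6.048
  N: 1 × 14.007 = 14.007
  O: 1 × 15.999 = 15.999
  S: 1 × 32.060 = 32.060
Sum: 6×12.011 + 1×35.450 + 6×1.008 + 1×14.007 + 1×15.999 + 1×32.060 = 175.630 → 175.63 g/mol.

175.63 g/mol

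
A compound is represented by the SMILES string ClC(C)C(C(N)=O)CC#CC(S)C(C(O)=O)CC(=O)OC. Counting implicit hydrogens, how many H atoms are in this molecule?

18

Walk through each heavy atom and fill implicit hydrogens from standard valence (C 4, N 3, O 2, S 2, halogen 1):
  atom 1: Cl (halogen, monovalent) → 0 H
  atom 2: C, bond orders sum to 3 (valence 4) → 1 H
  atom 3: C, bond orders sum to 1 (valence 4) → 3 H
  atom 4: C, bond orders sum to 3 (valence 4) → 1 H
  atom 5: C, bond orders sum to 4 (valence 4) → 0 H
  atom 6: N, bond orders sum to 1 (valence 3) → 2 H
  atom 7: O, bond orders sum to 2 (valence 2) → 0 H
  atom 8: C, bond orders sum to 2 (valence 4) → 2 H
  atom 9: C, bond orders sum to 4 (valence 4) → 0 H
  atom 10: C, bond orders sum to 4 (valence 4) → 0 H
  atom 11: C, bond orders sum to 3 (valence 4) → 1 H
  atom 12: S, bond orders sum to 1 (valence 2) → 1 H
  atom 13: C, bond orders sum to 3 (valence 4) → 1 H
  atom 14: C, bond orders sum to 4 (valence 4) → 0 H
  atom 15: O, bond orders sum to 1 (valence 2) → 1 H
  atom 16: O, bond orders sum to 2 (valence 2) → 0 H
  atom 17: C, bond orders sum to 2 (valence 4) → 2 H
  atom 18: C, bond orders sum to 4 (valence 4) → 0 H
  atom 19: O, bond orders sum to 2 (valence 2) → 0 H
  atom 20: O, bond orders sum to 2 (valence 2) → 0 H
  atom 21: C, bond orders sum to 1 (valence 4) → 3 H
Total hydrogens: 18.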